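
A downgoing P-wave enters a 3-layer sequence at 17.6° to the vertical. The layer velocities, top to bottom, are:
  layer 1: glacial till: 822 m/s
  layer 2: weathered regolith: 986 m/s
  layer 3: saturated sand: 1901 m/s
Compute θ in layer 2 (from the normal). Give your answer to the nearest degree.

Ray parameter p = sin 17.6° / 822 = 3.6785e-04 s/m.
sin θ_2 = p·V_2 = 3.6785e-04 × 986 = 0.3627.
θ_2 = 21.27° from the vertical.

21°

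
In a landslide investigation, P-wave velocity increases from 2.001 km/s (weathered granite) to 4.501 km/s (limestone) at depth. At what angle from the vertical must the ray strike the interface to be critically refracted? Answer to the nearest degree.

Critical incidence: sin θ_c = V₁/V₂ = 2.001/4.501 = 0.4446.
θ_c = arcsin 0.4446 = 26.40°.

26°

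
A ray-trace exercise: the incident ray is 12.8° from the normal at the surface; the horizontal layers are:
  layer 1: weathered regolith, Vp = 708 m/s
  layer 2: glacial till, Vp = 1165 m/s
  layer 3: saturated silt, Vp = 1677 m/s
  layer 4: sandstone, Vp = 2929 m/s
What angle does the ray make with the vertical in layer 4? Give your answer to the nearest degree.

66°

Ray parameter p = sin 12.8° / 708 = 3.1292e-04 s/m.
sin θ_4 = p·V_4 = 3.1292e-04 × 2929 = 0.9165.
θ_4 = 66.43° from the vertical.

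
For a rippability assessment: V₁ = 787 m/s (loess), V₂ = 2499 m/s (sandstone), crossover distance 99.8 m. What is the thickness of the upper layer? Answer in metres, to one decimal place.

36.0 m

x_cross = 2h·√((V₂+V₁)/(V₂−V₁)) → h = x_cross / (2·√((V₂+V₁)/(V₂−V₁))).
√((V₂+V₁)/(V₂−V₁)) = √((2499+787)/(2499−787)) = 1.3854.
h = 99.8 / (2·1.3854) = 36.02 m.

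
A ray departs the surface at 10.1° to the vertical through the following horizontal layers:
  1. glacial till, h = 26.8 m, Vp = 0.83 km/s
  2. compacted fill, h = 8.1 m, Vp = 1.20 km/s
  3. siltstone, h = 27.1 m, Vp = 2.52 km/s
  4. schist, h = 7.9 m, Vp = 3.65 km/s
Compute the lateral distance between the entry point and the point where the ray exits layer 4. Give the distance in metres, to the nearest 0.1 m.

33.5 m

p = sin θ₁/V₁ = sin 10.1°/0.83 = 2.1129e-01 s/km is conserved through the stack.
Layer 1: θ = 10.10°; offset = 26.8·tan 10.10° = 4.774 m.
Layer 2: sin θ = p·1.20 = 0.2535 → θ = 14.69°; offset = 8.1·tan 14.69° = 2.123 m.
Layer 3: sin θ = p·2.52 = 0.5324 → θ = 32.17°; offset = 27.1·tan 32.17° = 17.046 m.
Layer 4: sin θ = p·3.65 = 0.7712 → θ = 50.46°; offset = 7.9·tan 50.46° = 9.570 m.
Σ offsets = 33.513 m.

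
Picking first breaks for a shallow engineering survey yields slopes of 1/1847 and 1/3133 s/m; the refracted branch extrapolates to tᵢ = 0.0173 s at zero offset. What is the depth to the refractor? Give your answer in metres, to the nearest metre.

θ_c = arcsin(1847/3133) = 36.12°; cos θ_c = 0.8077.
tᵢ = 2h cos θ_c/V₁ ⇒ h = tᵢ·V₁/(2 cos θ_c) = 0.0173·1847/(2·0.8077) = 19.78 m.

20 m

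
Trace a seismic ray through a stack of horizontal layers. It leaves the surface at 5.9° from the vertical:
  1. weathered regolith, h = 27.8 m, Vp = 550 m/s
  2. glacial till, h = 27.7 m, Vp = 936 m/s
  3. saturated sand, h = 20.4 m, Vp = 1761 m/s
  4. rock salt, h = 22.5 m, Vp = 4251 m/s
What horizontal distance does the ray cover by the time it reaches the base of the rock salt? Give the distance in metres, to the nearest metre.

44 m

p = sin θ₁/V₁ = sin 5.9°/550 = 1.8690e-04 s/m is conserved through the stack.
Layer 1: θ = 5.90°; offset = 27.8·tan 5.90° = 2.873 m.
Layer 2: sin θ = p·936 = 0.1749 → θ = 10.07°; offset = 27.7·tan 10.07° = 4.922 m.
Layer 3: sin θ = p·1761 = 0.3291 → θ = 19.22°; offset = 20.4·tan 19.22° = 7.110 m.
Layer 4: sin θ = p·4251 = 0.7945 → θ = 52.61°; offset = 22.5·tan 52.61° = 29.437 m.
Summing the layer offsets gives 44.341 m.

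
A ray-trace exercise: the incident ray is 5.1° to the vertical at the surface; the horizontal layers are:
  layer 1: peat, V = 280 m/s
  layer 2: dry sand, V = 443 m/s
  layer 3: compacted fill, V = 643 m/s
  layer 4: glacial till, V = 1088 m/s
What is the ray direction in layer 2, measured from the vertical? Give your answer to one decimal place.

8.1°

Ray parameter p = sin 5.1° / 280 = 3.1748e-04 s/m.
sin θ_2 = p·V_2 = 3.1748e-04 × 443 = 0.1406.
θ_2 = 8.09° from the vertical.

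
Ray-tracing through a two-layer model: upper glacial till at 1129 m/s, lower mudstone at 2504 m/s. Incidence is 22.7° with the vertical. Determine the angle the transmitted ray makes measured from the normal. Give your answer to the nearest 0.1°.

sin θ₁/V₁ = sin θ₂/V₂ ⇒ sin θ₂ = 2504·sin 22.7°/1129 = 2504·0.3859/1129 = 0.8559.
θ₂ = arcsin 0.8559 = 58.86° from the normal.

58.9°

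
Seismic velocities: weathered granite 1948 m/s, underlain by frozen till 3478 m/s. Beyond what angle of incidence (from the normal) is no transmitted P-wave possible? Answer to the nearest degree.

34°

At critical incidence the refracted ray runs along the interface (θ₂ = 90°), so sin θ_c = V₁/V₂.
θ_c = arcsin(1948/3478) = arcsin 0.5601 = 34.06°.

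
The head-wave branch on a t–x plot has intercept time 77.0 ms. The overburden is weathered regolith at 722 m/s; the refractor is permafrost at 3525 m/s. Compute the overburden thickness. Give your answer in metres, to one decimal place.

θ_c = arcsin(722/3525) = 11.82°; cos θ_c = 0.9788.
tᵢ = 2h cos θ_c/V₁ ⇒ h = tᵢ·V₁/(2 cos θ_c) = 0.077·722/(2·0.9788) = 28.40 m.

28.4 m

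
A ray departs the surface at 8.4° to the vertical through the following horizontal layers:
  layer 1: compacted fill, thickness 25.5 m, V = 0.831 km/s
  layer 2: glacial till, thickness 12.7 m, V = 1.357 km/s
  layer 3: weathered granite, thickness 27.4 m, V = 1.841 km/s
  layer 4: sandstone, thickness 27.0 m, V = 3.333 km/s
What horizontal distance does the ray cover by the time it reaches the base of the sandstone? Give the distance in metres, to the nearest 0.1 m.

35.8 m

Ray parameter p = sin 8.4° / 0.831 km/s = 1.7579e-01 s/km.
Layer 1: θ = 8.40°; offset = 25.5·tan 8.40° = 3.766 m.
Layer 2: sin θ = p·1.357 = 0.2385 → θ = 13.80°; offset = 12.7·tan 13.80° = 3.120 m.
Layer 3: sin θ = p·1.841 = 0.3236 → θ = 18.88°; offset = 27.4·tan 18.88° = 9.372 m.
Layer 4: sin θ = p·3.333 = 0.5859 → θ = 35.87°; offset = 27.0·tan 35.87° = 19.521 m.
Summing the layer offsets gives 35.779 m.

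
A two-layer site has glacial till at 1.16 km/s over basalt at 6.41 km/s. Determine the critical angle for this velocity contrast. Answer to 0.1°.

Critical incidence: sin θ_c = V₁/V₂ = 1.16/6.41 = 0.1810.
θ_c = arcsin 0.1810 = 10.43°.

10.4°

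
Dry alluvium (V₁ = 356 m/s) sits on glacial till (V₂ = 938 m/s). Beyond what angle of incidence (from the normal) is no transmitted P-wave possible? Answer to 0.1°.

At critical incidence the refracted ray runs along the interface (θ₂ = 90°), so sin θ_c = V₁/V₂.
θ_c = arcsin(356/938) = arcsin 0.3795 = 22.30°.

22.3°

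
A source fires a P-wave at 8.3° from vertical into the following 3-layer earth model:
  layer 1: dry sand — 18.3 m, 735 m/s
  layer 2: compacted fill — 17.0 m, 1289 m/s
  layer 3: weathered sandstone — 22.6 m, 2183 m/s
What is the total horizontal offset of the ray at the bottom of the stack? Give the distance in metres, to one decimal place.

17.8 m

Apply Snell's law at each interface; in layer i the horizontal offset is hᵢ·tan θᵢ.
Layer 1: θ = 8.30°; offset = 18.3·tan 8.30° = 2.670 m.
Layer 2: sin θ = 1289·sin 8.3°/735 = 0.2532, θ = 14.66°; offset = 17.0·tan 14.66° = 4.449 m.
Layer 3: sin θ = 2183·sin 8.3°/735 = 0.4287, θ = 25.39°; offset = 22.6·tan 25.39° = 10.726 m.
Total horizontal offset = 17.844 m.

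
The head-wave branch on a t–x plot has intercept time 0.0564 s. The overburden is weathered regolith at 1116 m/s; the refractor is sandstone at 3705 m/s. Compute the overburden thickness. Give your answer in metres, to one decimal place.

θ_c = arcsin(1116/3705) = 17.53°; cos θ_c = 0.9536.
tᵢ = 2h cos θ_c/V₁ ⇒ h = tᵢ·V₁/(2 cos θ_c) = 0.0564·1116/(2·0.9536) = 33.00 m.

33.0 m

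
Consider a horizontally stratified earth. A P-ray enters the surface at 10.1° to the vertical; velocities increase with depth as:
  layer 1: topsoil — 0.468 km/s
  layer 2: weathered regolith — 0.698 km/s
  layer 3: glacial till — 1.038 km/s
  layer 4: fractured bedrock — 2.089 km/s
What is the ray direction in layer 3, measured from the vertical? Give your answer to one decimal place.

22.9°

Snell's law across each interface conserves sin θ / V, so sin θ_3 = V_3·sin θ₁/V₁.
sin θ_3 = 1.038 × sin 10.1° / 0.468 = 0.3890.
θ_3 = 22.89° from the vertical.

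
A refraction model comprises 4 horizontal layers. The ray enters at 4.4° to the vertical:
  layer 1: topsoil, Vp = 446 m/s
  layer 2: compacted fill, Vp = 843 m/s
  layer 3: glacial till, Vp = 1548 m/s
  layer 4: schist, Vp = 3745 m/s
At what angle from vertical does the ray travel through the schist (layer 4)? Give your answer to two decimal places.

40.11°

Ray parameter p = sin 4.4° / 446 = 1.7202e-04 s/m.
sin θ_4 = p·V_4 = 1.7202e-04 × 3745 = 0.6442.
θ_4 = 40.11° from the vertical.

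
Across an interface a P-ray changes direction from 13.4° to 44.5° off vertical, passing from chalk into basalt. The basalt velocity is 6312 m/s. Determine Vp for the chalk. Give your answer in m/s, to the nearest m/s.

Snell's law: sin 13.4°/V₁ = sin 44.5°/V₂.
V₁ = V₂·sin 13.4°/sin 44.5° = 6312 × 0.3306 = 2086.99 m/s.

2087 m/s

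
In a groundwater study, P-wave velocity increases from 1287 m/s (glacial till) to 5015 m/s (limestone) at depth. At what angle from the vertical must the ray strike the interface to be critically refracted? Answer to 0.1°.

At critical incidence the refracted ray runs along the interface (θ₂ = 90°), so sin θ_c = V₁/V₂.
θ_c = arcsin(1287/5015) = arcsin 0.2566 = 14.87°.

14.9°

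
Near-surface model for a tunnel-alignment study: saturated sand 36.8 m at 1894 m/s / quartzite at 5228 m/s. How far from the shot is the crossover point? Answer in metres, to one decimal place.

107.6 m

θ_c = arcsin(1894/5228) = 21.24°, so cos θ_c = 0.9321 and tᵢ = 2h cos θ_c/V₁ = 0.0362 s.
At crossover x/V₁ = x/V₂ + tᵢ ⇒ x = tᵢ/(1/V₁ − 1/V₂) = 0.03622/(5.2798e-04 − 1.9128e-04) = 107.57 m.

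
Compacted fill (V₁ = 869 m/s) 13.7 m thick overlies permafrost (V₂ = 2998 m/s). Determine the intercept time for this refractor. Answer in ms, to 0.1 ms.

θ_c = arcsin(V₁/V₂) = arcsin(869/2998) = 16.85°; cos θ_c = 0.9571.
tᵢ = 2h·cos θ_c / V₁ = 2·13.7·0.9571 / 869 = 0.03018 s.

30.2 ms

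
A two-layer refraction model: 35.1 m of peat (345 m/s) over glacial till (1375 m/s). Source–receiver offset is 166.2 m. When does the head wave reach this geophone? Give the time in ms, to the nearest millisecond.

θ_c = arcsin(V₁/V₂) = arcsin(345/1375) = 14.53°, cos θ_c = 0.9680.
Intercept time tᵢ = 2h cos θ_c / V₁ = 2·35.1·0.9680/345 = 0.19697 s.
t = x/V₂ + tᵢ = 166.2/1375 + 0.19697 = 0.31784 s.

318 ms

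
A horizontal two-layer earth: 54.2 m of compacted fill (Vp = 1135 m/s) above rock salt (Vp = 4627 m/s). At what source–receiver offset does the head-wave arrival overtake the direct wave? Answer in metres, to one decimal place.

139.2 m

x_cross = 2h·√((V₂+V₁)/(V₂−V₁)).
(V₂+V₁)/(V₂−V₁) = (4627+1135)/(4627−1135) = 1.6501; √ = 1.2845.
x_cross = 2·54.2·1.2845 = 139.24 m.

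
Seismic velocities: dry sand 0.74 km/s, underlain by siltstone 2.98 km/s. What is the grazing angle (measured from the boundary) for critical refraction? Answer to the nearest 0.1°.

75.6°

Critical incidence: sin θ_c = V₁/V₂ = 0.74/2.98 = 0.2483.
θ_c = arcsin 0.2483 = 14.38°.
Measured from the interface: 90° − 14.38° = 75.62°.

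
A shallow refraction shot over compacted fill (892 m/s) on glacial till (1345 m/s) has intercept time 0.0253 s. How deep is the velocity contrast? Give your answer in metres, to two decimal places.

θ_c = arcsin(892/1345) = 41.54°; cos θ_c = 0.7484.
tᵢ = 2h cos θ_c/V₁ ⇒ h = tᵢ·V₁/(2 cos θ_c) = 0.0253·892/(2·0.7484) = 15.08 m.

15.08 m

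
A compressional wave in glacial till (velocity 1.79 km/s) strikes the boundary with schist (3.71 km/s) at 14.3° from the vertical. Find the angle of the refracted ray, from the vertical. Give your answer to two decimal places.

30.79°

sin θ₁/V₁ = sin θ₂/V₂ ⇒ sin θ₂ = 3.71·sin 14.3°/1.79 = 3.71·0.2470/1.79 = 0.5119.
θ₂ = sin⁻¹(0.5119) = 30.79° (from vertical).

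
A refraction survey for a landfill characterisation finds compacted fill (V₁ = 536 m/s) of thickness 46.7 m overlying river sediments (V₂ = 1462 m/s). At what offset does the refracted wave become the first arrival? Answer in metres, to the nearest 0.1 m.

137.2 m

θ_c = arcsin(536/1462) = 21.51°, so cos θ_c = 0.9304 and tᵢ = 2h cos θ_c/V₁ = 0.1621 s.
At crossover x/V₁ = x/V₂ + tᵢ ⇒ x = tᵢ/(1/V₁ − 1/V₂) = 0.16212/(1.8657e-03 − 6.8399e-04) = 137.20 m.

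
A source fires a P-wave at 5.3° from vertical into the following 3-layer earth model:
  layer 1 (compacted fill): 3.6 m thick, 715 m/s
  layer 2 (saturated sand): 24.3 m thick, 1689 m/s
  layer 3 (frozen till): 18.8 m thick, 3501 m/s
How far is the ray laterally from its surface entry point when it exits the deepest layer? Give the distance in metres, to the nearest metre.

15 m

Apply Snell's law at each interface; in layer i the horizontal offset is hᵢ·tan θᵢ.
Layer 1: θ = 5.30°; offset = 3.6·tan 5.30° = 0.334 m.
Layer 2: sin θ = 1689·sin 5.3°/715 = 0.2182, θ = 12.60°; offset = 24.3·tan 12.60° = 5.433 m.
Layer 3: sin θ = 3501·sin 5.3°/715 = 0.4523, θ = 26.89°; offset = 18.8·tan 26.89° = 9.534 m.
Summing the layer offsets gives 15.301 m.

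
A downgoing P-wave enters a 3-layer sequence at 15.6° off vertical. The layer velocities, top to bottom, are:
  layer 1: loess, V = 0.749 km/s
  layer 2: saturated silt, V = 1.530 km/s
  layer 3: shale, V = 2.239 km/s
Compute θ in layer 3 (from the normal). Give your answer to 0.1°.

53.5°

Snell's law across each interface conserves sin θ / V, so sin θ_3 = V_3·sin θ₁/V₁.
sin θ_3 = 2.239 × sin 15.6° / 0.749 = 0.8039.
θ_3 = 53.50° from the vertical.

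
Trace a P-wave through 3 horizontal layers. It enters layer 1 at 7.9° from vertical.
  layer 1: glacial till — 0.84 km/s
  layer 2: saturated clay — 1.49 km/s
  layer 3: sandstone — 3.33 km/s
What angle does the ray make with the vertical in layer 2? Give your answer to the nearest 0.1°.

Ray parameter p = sin 7.9° / 0.84 = 1.6362e-01 s/km.
sin θ_2 = p·V_2 = 1.6362e-01 × 1.49 = 0.2438.
θ_2 = arcsin 0.2438 = 14.11°.

14.1°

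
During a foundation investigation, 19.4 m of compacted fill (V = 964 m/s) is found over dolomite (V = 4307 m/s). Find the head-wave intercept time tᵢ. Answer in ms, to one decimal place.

tᵢ = 2h·√(V₂²−V₁²)/(V₁V₂).
√(V₂²−V₁²) = √(4307²−964²) = 4197.7 m/s.
tᵢ = 2·19.4·4197.7/(964·4307) = 0.03923 s.

39.2 ms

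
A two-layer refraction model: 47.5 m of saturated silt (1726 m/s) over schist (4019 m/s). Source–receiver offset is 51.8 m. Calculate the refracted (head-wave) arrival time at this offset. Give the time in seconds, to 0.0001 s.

0.0626 s

t = x/V₂ + 2h·√(V₂²−V₁²)/(V₁V₂).
√(V₂²−V₁²) = √(4019²−1726²) = 3629.5 m/s; delay term = 2·47.5·3629.5/(1726·4019) = 0.04971 s.
t = 51.8/4019 + 0.04971 = 0.06260 s.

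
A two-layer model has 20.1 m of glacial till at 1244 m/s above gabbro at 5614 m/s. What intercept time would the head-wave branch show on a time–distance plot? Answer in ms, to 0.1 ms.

31.5 ms

θ_c = arcsin(V₁/V₂) = arcsin(1244/5614) = 12.80°; cos θ_c = 0.9751.
tᵢ = 2h·cos θ_c / V₁ = 2·20.1·0.9751 / 1244 = 0.03151 s.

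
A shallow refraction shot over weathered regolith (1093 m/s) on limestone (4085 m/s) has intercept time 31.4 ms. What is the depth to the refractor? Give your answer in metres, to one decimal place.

θ_c = arcsin(1093/4085) = 15.52°; cos θ_c = 0.9635.
tᵢ = 2h cos θ_c/V₁ ⇒ h = tᵢ·V₁/(2 cos θ_c) = 0.0314·1093/(2·0.9635) = 17.81 m.

17.8 m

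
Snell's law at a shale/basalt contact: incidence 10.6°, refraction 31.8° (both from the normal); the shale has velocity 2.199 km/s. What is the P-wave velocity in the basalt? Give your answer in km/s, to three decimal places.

6.299 km/s

sin 10.6° = 0.1840; sin 31.8° = 0.5270.
V₂ = V₁·(sin θ₂/sin θ₁) = 2.199·(0.5270/0.1840) = 6.299 km/s.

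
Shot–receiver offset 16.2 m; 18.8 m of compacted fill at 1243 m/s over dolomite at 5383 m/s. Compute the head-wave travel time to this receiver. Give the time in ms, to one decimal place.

θ_c = arcsin(V₁/V₂) = arcsin(1243/5383) = 13.35°, cos θ_c = 0.9730.
Intercept time tᵢ = 2h cos θ_c / V₁ = 2·18.8·0.9730/1243 = 0.02943 s.
t = x/V₂ + tᵢ = 16.2/5383 + 0.02943 = 0.03244 s.

32.4 ms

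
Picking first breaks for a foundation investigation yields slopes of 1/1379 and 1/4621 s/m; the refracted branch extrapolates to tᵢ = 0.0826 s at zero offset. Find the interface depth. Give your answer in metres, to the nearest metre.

60 m

h = tᵢ·V₁·V₂ / (2·√(V₂²−V₁²)).
√(V₂²−V₁²) = √(4621² − 1379²) = 4410.4 m/s.
h = 0.0826 s × 1379 × 4621 / (2 × 4410.4) = 59.67 m.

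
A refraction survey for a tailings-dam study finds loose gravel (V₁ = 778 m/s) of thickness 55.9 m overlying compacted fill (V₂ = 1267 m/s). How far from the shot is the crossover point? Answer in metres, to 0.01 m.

θ_c = arcsin(778/1267) = 37.88°, so cos θ_c = 0.7893 and tᵢ = 2h cos θ_c/V₁ = 0.1134 s.
At crossover x/V₁ = x/V₂ + tᵢ ⇒ x = tᵢ/(1/V₁ − 1/V₂) = 0.11342/(1.2853e-03 − 7.8927e-04) = 228.63 m.

228.63 m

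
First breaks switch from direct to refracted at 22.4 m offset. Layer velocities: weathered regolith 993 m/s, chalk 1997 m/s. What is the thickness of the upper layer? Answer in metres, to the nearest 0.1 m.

x_cross = 2h·√((V₂+V₁)/(V₂−V₁)) → h = x_cross / (2·√((V₂+V₁)/(V₂−V₁))).
√((V₂+V₁)/(V₂−V₁)) = √((1997+993)/(1997−993)) = 1.7257.
h = 22.4 / (2·1.7257) = 6.49 m.

6.5 m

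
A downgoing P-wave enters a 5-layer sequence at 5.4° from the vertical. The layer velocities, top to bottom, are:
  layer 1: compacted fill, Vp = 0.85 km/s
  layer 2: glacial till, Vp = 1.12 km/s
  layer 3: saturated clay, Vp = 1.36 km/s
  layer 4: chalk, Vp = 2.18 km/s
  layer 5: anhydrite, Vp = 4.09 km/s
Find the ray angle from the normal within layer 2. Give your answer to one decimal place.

7.1°

Snell's law across each interface conserves sin θ / V, so sin θ_2 = V_2·sin θ₁/V₁.
sin θ_2 = 1.12 × sin 5.4° / 0.85 = 0.1240.
θ_2 = 7.12° from the vertical.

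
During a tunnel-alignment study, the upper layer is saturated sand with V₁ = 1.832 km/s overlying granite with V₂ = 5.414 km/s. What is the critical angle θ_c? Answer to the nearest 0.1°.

19.8°

Critical incidence: sin θ_c = V₁/V₂ = 1.832/5.414 = 0.3384.
θ_c = arcsin 0.3384 = 19.78°.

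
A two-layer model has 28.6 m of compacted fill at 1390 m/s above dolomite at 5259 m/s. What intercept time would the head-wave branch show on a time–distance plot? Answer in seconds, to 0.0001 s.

θ_c = arcsin(V₁/V₂) = arcsin(1390/5259) = 15.33°; cos θ_c = 0.9644.
tᵢ = 2h·cos θ_c / V₁ = 2·28.6·0.9644 / 1390 = 0.03969 s.

0.0397 s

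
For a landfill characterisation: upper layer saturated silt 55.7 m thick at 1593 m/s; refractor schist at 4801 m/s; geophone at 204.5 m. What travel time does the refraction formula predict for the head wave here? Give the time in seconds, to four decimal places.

t = x/V₂ + 2h·√(V₂²−V₁²)/(V₁V₂).
√(V₂²−V₁²) = √(4801²−1593²) = 4529.0 m/s; delay term = 2·55.7·4529.0/(1593·4801) = 0.06597 s.
t = 204.5/4801 + 0.06597 = 0.10856 s.

0.1086 s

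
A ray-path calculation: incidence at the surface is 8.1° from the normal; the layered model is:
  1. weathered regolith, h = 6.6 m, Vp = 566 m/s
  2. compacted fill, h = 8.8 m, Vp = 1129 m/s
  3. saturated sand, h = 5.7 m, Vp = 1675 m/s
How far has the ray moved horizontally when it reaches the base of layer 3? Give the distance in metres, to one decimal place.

p = sin θ₁/V₁ = sin 8.1°/566 = 2.4894e-04 s/m is conserved through the stack.
Layer 1: θ = 8.10°; offset = 6.6·tan 8.10° = 0.939 m.
Layer 2: sin θ = p·1129 = 0.2811 → θ = 16.32°; offset = 8.8·tan 16.32° = 2.577 m.
Layer 3: sin θ = p·1675 = 0.4170 → θ = 24.64°; offset = 5.7·tan 24.64° = 2.615 m.
Total horizontal offset = 6.131 m.

6.1 m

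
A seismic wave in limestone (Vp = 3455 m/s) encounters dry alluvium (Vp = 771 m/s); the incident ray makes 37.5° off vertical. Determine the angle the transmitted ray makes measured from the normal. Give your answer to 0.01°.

sin θ₁/V₁ = sin θ₂/V₂ ⇒ sin θ₂ = 771·sin 37.5°/3455 = 771·0.6088/3455 = 0.1358.
θ₂ = sin⁻¹(0.1358) = 7.81° (from vertical).

7.81°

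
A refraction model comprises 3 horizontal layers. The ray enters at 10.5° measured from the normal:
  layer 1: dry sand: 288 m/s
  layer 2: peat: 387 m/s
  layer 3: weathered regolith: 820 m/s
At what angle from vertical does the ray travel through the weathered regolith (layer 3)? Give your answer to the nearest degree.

31°

Ray parameter p = sin 10.5° / 288 = 6.3276e-04 s/m.
sin θ_3 = p·V_3 = 6.3276e-04 × 820 = 0.5189.
θ_3 = arcsin 0.5189 = 31.26°.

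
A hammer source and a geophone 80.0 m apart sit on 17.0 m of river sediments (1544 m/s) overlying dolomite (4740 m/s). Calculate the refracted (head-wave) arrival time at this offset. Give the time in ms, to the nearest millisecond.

θ_c = arcsin(V₁/V₂) = arcsin(1544/4740) = 19.01°, cos θ_c = 0.9455.
Intercept time tᵢ = 2h cos θ_c / V₁ = 2·17.0·0.9455/1544 = 0.02082 s.
t = x/V₂ + tᵢ = 80.0/4740 + 0.02082 = 0.03770 s.

38 ms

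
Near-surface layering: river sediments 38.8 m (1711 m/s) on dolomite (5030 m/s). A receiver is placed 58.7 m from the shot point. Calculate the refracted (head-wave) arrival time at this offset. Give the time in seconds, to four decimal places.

0.0543 s

θ_c = arcsin(V₁/V₂) = arcsin(1711/5030) = 19.89°, cos θ_c = 0.9404.
Intercept time tᵢ = 2h cos θ_c / V₁ = 2·38.8·0.9404/1711 = 0.04265 s.
t = x/V₂ + tᵢ = 58.7/5030 + 0.04265 = 0.05432 s.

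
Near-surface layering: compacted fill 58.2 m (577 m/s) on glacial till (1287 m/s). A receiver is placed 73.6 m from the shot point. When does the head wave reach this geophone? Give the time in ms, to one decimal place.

θ_c = arcsin(V₁/V₂) = arcsin(577/1287) = 26.64°, cos θ_c = 0.8939.
Intercept time tᵢ = 2h cos θ_c / V₁ = 2·58.2·0.8939/577 = 0.18032 s.
t = x/V₂ + tᵢ = 73.6/1287 + 0.18032 = 0.23751 s.

237.5 ms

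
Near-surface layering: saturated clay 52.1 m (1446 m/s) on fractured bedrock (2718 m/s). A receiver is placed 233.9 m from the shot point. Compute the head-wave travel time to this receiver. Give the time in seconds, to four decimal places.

θ_c = arcsin(V₁/V₂) = arcsin(1446/2718) = 32.14°, cos θ_c = 0.8467.
Intercept time tᵢ = 2h cos θ_c / V₁ = 2·52.1·0.8467/1446 = 0.06102 s.
t = x/V₂ + tᵢ = 233.9/2718 + 0.06102 = 0.14707 s.

0.1471 s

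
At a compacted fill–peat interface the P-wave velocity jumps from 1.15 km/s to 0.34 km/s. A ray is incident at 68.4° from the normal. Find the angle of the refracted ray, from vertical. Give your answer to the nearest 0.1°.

Snell's law: sin θ₂ = (V₂/V₁)·sin θ₁ = (0.34/1.15)·sin 68.4° = 0.2749.
θ₂ = sin⁻¹(0.2749) = 15.96° (from vertical).

16.0°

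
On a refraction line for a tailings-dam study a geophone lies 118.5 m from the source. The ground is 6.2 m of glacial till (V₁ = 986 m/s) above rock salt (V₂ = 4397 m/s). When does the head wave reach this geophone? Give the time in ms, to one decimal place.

t = x/V₂ + 2h·√(V₂²−V₁²)/(V₁V₂).
√(V₂²−V₁²) = √(4397²−986²) = 4285.0 m/s; delay term = 2·6.2·4285.0/(986·4397) = 0.01226 s.
t = 118.5/4397 + 0.01226 = 0.03921 s.

39.2 ms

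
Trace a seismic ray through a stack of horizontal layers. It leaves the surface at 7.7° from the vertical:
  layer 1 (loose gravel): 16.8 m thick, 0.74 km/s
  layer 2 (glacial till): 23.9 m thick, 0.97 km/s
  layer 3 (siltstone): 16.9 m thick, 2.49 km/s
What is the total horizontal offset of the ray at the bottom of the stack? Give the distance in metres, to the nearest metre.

Apply Snell's law at each interface; in layer i the horizontal offset is hᵢ·tan θᵢ.
Layer 1: θ = 7.70°; offset = 16.8·tan 7.70° = 2.271 m.
Layer 2: sin θ = 0.97·sin 7.7°/0.74 = 0.1756, θ = 10.12°; offset = 23.9·tan 10.12° = 4.264 m.
Layer 3: sin θ = 2.49·sin 7.7°/0.74 = 0.4508, θ = 26.80°; offset = 16.9·tan 26.80° = 8.536 m.
Summing the layer offsets gives 15.071 m.

15 m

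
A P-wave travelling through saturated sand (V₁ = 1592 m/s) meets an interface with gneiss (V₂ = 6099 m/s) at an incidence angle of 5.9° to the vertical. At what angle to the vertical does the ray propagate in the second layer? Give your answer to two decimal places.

Snell's law: sin θ₂ = (V₂/V₁)·sin θ₁ = (6099/1592)·sin 5.9° = 0.3938.
θ₂ = arcsin 0.3938 = 23.19° from the normal.

23.19°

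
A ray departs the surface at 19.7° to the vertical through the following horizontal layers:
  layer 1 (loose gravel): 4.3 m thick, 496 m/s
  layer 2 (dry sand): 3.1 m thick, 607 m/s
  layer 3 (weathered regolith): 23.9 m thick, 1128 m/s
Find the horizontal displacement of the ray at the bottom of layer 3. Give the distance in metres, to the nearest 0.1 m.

Apply Snell's law at each interface; in layer i the horizontal offset is hᵢ·tan θᵢ.
Layer 1: θ = 19.70°; offset = 4.3·tan 19.70° = 1.540 m.
Layer 2: sin θ = 607·sin 19.7°/496 = 0.4125, θ = 24.36°; offset = 3.1·tan 24.36° = 1.404 m.
Layer 3: sin θ = 1128·sin 19.7°/496 = 0.7666, θ = 50.05°; offset = 23.9·tan 50.05° = 28.535 m.
Summing the layer offsets gives 31.478 m.

31.5 m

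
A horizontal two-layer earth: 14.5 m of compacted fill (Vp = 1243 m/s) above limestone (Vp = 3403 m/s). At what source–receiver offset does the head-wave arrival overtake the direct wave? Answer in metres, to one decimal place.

x_cross = 2h·√((V₂+V₁)/(V₂−V₁)).
(V₂+V₁)/(V₂−V₁) = (3403+1243)/(3403−1243) = 2.1509; √ = 1.4666.
x_cross = 2·14.5·1.4666 = 42.53 m.

42.5 m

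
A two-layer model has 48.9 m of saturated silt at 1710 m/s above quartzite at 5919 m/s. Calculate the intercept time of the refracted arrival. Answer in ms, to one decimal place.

tᵢ = 2h·√(V₂²−V₁²)/(V₁V₂).
√(V₂²−V₁²) = √(5919²−1710²) = 5666.6 m/s.
tᵢ = 2·48.9·5666.6/(1710·5919) = 0.05475 s.

54.8 ms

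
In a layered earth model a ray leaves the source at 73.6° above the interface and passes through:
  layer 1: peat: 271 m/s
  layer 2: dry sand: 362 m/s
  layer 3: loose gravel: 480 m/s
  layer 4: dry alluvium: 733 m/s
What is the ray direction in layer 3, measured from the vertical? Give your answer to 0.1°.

From the normal: θ₁ = 90° − 73.6° = 16.4°.
Ray parameter p = sin 16.4° / 271 = 1.0419e-03 s/m.
sin θ_3 = p·V_3 = 1.0419e-03 × 480 = 0.5001.
θ_3 = 30.01° from the vertical.

30.0°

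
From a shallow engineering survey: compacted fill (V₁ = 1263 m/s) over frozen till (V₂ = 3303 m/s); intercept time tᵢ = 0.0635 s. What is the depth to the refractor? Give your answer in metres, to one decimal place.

43.4 m

h = tᵢ·V₁·V₂ / (2·√(V₂²−V₁²)).
√(V₂²−V₁²) = √(3303² − 1263²) = 3052.0 m/s.
h = 0.0635 s × 1263 × 3303 / (2 × 3052.0) = 43.40 m.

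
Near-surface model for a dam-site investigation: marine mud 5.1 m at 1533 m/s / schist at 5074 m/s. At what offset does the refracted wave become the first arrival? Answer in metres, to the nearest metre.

14 m

x_cross = 2h·√((V₂+V₁)/(V₂−V₁)).
(V₂+V₁)/(V₂−V₁) = (5074+1533)/(5074−1533) = 1.8659; √ = 1.3660.
x_cross = 2·5.1·1.3660 = 13.93 m.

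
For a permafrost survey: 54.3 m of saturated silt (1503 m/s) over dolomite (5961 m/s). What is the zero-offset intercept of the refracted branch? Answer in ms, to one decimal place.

69.9 ms

θ_c = arcsin(V₁/V₂) = arcsin(1503/5961) = 14.60°; cos θ_c = 0.9677.
tᵢ = 2h·cos θ_c / V₁ = 2·54.3·0.9677 / 1503 = 0.06992 s.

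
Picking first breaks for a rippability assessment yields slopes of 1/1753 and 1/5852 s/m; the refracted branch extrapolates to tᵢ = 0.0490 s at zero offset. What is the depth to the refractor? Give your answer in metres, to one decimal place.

h = tᵢ·V₁·V₂ / (2·√(V₂²−V₁²)).
√(V₂²−V₁²) = √(5852² − 1753²) = 5583.3 m/s.
h = 0.049 s × 1753 × 5852 / (2 × 5583.3) = 45.02 m.

45.0 m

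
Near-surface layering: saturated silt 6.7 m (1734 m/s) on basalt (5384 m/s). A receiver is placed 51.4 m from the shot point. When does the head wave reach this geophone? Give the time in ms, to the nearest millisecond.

17 ms

t = x/V₂ + 2h·√(V₂²−V₁²)/(V₁V₂).
√(V₂²−V₁²) = √(5384²−1734²) = 5097.1 m/s; delay term = 2·6.7·5097.1/(1734·5384) = 0.00732 s.
t = 51.4/5384 + 0.00732 = 0.01686 s.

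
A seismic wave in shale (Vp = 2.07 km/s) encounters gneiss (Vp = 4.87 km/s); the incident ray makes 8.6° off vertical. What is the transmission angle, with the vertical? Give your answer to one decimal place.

Snell's law: sin θ₂ = (V₂/V₁)·sin θ₁ = (4.87/2.07)·sin 8.6° = 0.3518.
θ₂ = arcsin 0.3518 = 20.60° from the normal.

20.6°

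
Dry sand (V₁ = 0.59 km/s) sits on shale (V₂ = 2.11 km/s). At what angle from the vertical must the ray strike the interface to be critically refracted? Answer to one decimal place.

At critical incidence the refracted ray runs along the interface (θ₂ = 90°), so sin θ_c = V₁/V₂.
θ_c = arcsin(0.59/2.11) = arcsin 0.2796 = 16.24°.

16.2°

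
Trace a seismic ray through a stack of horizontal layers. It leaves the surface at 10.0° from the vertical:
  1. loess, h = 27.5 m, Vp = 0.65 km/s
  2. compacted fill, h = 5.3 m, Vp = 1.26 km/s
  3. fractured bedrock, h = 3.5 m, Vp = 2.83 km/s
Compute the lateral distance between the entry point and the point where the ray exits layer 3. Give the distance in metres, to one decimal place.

Apply Snell's law at each interface; in layer i the horizontal offset is hᵢ·tan θᵢ.
Layer 1: θ = 10.00°; offset = 27.5·tan 10.00° = 4.849 m.
Layer 2: sin θ = 1.26·sin 10.0°/0.65 = 0.3366, θ = 19.67°; offset = 5.3·tan 19.67° = 1.895 m.
Layer 3: sin θ = 2.83·sin 10.0°/0.65 = 0.7560, θ = 49.12°; offset = 3.5·tan 49.12° = 4.043 m.
Σ offsets = 10.786 m.

10.8 m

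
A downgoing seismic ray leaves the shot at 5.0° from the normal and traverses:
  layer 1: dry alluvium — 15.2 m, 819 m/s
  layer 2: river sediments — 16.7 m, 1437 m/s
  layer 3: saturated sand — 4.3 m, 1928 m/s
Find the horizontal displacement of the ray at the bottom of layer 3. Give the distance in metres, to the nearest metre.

Apply Snell's law at each interface; in layer i the horizontal offset is hᵢ·tan θᵢ.
Layer 1: θ = 5.00°; offset = 15.2·tan 5.00° = 1.330 m.
Layer 2: sin θ = 1437·sin 5.0°/819 = 0.1529, θ = 8.80°; offset = 16.7·tan 8.80° = 2.584 m.
Layer 3: sin θ = 1928·sin 5.0°/819 = 0.2052, θ = 11.84°; offset = 4.3·tan 11.84° = 0.901 m.
Σ offsets = 4.815 m.

5 m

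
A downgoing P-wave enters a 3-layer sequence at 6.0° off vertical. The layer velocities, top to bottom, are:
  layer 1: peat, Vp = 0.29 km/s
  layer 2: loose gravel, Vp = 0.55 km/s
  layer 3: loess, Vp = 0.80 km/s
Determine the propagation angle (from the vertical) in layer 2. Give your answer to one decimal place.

Ray parameter p = sin 6.0° / 0.29 = 3.6044e-01 s/km.
sin θ_2 = p·V_2 = 3.6044e-01 × 0.55 = 0.1982.
θ_2 = 11.43° from the vertical.

11.4°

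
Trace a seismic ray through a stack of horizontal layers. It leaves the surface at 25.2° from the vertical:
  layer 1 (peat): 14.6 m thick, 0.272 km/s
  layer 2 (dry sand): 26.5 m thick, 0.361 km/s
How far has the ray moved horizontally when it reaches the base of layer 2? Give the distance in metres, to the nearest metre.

p = sin θ₁/V₁ = sin 25.2°/0.272 = 1.5654e+00 s/km is conserved through the stack.
Layer 1: θ = 25.20°; offset = 14.6·tan 25.20° = 6.870 m.
Layer 2: sin θ = p·0.361 = 0.5651 → θ = 34.41°; offset = 26.5·tan 34.41° = 18.151 m.
Summing the layer offsets gives 25.021 m.

25 m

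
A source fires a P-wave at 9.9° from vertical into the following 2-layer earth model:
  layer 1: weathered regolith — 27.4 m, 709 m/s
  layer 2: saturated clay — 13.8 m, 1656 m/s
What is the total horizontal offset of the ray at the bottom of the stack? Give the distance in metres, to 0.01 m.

10.83 m

Apply Snell's law at each interface; in layer i the horizontal offset is hᵢ·tan θᵢ.
Layer 1: θ = 9.90°; offset = 27.4·tan 9.90° = 4.7821 m.
Layer 2: sin θ = 1656·sin 9.9°/709 = 0.4016, θ = 23.68°; offset = 13.8·tan 23.68° = 6.0510 m.
Σ offsets = 10.8331 m.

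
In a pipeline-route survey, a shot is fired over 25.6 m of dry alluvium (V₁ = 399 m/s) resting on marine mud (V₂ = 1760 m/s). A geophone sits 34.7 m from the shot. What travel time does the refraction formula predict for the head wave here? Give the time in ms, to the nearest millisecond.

145 ms

t = x/V₂ + 2h·√(V₂²−V₁²)/(V₁V₂).
√(V₂²−V₁²) = √(1760²−399²) = 1714.2 m/s; delay term = 2·25.6·1714.2/(399·1760) = 0.12498 s.
t = 34.7/1760 + 0.12498 = 0.14470 s.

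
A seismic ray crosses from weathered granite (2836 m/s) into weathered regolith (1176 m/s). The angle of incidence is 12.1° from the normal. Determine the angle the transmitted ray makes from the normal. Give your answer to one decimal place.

Snell's law: sin θ₂ = (V₂/V₁)·sin θ₁ = (1176/2836)·sin 12.1° = 0.0869.
θ₂ = sin⁻¹(0.0869) = 4.99° (from vertical).

5.0°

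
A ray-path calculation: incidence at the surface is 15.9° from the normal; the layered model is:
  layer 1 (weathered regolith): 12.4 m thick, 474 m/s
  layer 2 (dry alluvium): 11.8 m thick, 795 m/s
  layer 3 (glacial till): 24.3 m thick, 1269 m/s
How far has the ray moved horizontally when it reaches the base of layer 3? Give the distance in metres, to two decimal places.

35.86 m

Apply Snell's law at each interface; in layer i the horizontal offset is hᵢ·tan θᵢ.
Layer 1: θ = 15.90°; offset = 12.4·tan 15.90° = 3.5322 m.
Layer 2: sin θ = 795·sin 15.9°/474 = 0.4595, θ = 27.35°; offset = 11.8·tan 27.35° = 6.1046 m.
Layer 3: sin θ = 1269·sin 15.9°/474 = 0.7334, θ = 47.18°; offset = 24.3·tan 47.18° = 26.2198 m.
Total horizontal offset = 35.8566 m.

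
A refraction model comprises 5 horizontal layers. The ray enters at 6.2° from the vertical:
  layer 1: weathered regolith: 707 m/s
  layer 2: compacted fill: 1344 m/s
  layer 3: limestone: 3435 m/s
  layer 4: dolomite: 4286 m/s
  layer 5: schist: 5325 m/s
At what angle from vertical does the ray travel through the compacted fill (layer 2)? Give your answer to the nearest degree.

Ray parameter p = sin 6.2° / 707 = 1.5276e-04 s/m.
sin θ_2 = p·V_2 = 1.5276e-04 × 1344 = 0.2053.
θ_2 = arcsin 0.2053 = 11.85°.

12°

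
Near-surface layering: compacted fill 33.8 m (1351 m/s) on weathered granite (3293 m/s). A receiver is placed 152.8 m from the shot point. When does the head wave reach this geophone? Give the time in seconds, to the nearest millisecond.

t = x/V₂ + 2h·√(V₂²−V₁²)/(V₁V₂).
√(V₂²−V₁²) = √(3293²−1351²) = 3003.1 m/s; delay term = 2·33.8·3003.1/(1351·3293) = 0.04563 s.
t = 152.8/3293 + 0.04563 = 0.09203 s.

0.092 s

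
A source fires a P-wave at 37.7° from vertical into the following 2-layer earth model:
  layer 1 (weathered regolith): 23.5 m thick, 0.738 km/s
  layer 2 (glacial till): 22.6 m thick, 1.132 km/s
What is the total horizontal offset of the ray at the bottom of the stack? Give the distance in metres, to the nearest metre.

Apply Snell's law at each interface; in layer i the horizontal offset is hᵢ·tan θᵢ.
Layer 1: θ = 37.70°; offset = 23.5·tan 37.70° = 18.163 m.
Layer 2: sin θ = 1.132·sin 37.7°/0.738 = 0.9380, θ = 69.72°; offset = 22.6·tan 69.72° = 61.159 m.
Σ offsets = 79.322 m.

79 m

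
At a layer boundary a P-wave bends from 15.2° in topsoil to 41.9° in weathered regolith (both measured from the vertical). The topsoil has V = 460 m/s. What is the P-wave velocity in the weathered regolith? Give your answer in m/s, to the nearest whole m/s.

1172 m/s

sin 15.2° = 0.2622; sin 41.9° = 0.6678.
V₂ = V₁·(sin θ₂/sin θ₁) = 460·(0.6678/0.2622) = 1171.68 m/s.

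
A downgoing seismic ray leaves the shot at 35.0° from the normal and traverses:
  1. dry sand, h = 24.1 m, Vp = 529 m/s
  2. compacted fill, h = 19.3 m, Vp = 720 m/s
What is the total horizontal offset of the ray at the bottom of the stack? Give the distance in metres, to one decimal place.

41.0 m

Apply Snell's law at each interface; in layer i the horizontal offset is hᵢ·tan θᵢ.
Layer 1: θ = 35.00°; offset = 24.1·tan 35.00° = 16.875 m.
Layer 2: sin θ = 720·sin 35.0°/529 = 0.7807, θ = 51.32°; offset = 19.3·tan 51.32° = 24.109 m.
Summing the layer offsets gives 40.984 m.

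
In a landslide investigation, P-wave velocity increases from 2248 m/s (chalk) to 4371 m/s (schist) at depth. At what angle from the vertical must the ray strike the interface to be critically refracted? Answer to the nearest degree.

31°

At critical incidence the refracted ray runs along the interface (θ₂ = 90°), so sin θ_c = V₁/V₂.
θ_c = arcsin(2248/4371) = arcsin 0.5143 = 30.95°.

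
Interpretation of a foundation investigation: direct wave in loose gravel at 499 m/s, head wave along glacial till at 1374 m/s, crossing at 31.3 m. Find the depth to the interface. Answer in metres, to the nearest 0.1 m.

h = (x_cross/2)·√((V₂−V₁)/(V₂+V₁)).
(V₂−V₁)/(V₂+V₁) = (1374−499)/(1374+499) = 0.4672; √ = 0.6835.
h = (31.3/2)·0.6835 = 10.70 m.

10.7 m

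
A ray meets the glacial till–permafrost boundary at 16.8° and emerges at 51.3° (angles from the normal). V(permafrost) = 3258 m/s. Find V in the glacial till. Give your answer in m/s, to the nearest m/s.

sin 16.8° = 0.2890; sin 51.3° = 0.7804.
V₁ = V₂·(sin θ₁/sin θ₂) = 3258·(0.2890/0.7804) = 1206.60 m/s.

1207 m/s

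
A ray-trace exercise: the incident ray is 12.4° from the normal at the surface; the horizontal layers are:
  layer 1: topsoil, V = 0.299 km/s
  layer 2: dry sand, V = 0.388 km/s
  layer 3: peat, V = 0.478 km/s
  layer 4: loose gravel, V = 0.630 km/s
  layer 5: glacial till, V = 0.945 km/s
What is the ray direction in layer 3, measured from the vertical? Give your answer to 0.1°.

Snell's law across each interface conserves sin θ / V, so sin θ_3 = V_3·sin θ₁/V₁.
sin θ_3 = 0.478 × sin 12.4° / 0.299 = 0.3433.
θ_3 = arcsin 0.3433 = 20.08°.

20.1°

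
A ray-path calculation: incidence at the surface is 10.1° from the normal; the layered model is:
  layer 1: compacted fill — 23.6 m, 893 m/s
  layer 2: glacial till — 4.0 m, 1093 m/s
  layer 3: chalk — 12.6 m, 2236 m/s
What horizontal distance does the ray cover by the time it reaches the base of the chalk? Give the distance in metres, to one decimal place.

11.2 m

p = sin θ₁/V₁ = sin 10.1°/893 = 1.9638e-04 s/m is conserved through the stack.
Layer 1: θ = 10.10°; offset = 23.6·tan 10.10° = 4.204 m.
Layer 2: sin θ = p·1093 = 0.2146 → θ = 12.39°; offset = 4.0·tan 12.39° = 0.879 m.
Layer 3: sin θ = p·2236 = 0.4391 → θ = 26.05°; offset = 12.6·tan 26.05° = 6.158 m.
Total horizontal offset = 11.241 m.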